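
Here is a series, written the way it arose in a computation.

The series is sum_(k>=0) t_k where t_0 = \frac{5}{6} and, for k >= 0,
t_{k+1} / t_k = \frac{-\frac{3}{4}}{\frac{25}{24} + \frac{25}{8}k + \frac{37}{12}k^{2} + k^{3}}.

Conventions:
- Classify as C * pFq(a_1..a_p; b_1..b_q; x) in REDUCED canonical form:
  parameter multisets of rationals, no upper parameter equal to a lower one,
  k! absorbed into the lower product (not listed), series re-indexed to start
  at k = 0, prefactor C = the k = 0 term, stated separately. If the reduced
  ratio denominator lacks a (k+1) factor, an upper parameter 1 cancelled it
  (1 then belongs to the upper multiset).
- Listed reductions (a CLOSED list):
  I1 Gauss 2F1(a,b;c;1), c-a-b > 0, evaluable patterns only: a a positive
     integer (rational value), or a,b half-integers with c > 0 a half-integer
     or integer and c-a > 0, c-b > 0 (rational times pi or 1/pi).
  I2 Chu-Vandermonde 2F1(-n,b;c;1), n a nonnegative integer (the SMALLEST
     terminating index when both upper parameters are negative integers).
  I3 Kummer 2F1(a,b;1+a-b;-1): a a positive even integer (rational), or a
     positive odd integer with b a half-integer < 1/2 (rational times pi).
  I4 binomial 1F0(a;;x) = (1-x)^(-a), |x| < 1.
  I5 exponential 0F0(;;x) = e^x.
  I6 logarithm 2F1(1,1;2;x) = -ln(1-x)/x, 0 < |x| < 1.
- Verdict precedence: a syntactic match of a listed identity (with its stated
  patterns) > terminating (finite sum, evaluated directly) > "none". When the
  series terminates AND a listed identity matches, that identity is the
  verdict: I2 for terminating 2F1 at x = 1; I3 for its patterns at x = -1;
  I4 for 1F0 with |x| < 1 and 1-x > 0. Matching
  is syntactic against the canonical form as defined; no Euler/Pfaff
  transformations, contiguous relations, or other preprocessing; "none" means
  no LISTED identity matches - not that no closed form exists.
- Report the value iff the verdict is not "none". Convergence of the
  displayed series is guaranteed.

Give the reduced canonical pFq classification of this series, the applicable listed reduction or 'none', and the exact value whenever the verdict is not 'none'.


Key step: from the first term \frac{5}{6}: the expanded ratio factors over Q; prefactor 5/6, roots give parameters.
Ratio: r(k) = -\frac{3}{4} * 1 / [(k+\frac{5}{6}) (k+\frac{5}{4}) (k+1)] - rational; roots negated = parameters, x = -\frac{3}{4}, C = \frac{5}{6}.

x = -\frac{3}{4} here; the reduced form reads 0F2, upper {-}, lower {\frac{5}{6}, \frac{5}{4}}, C = \frac{5}{6}. Verdict: none (x = -\frac{3}{4}): each listed identity misses the multisets {-} ; {\frac{5}{6}, \frac{5}{4}}.


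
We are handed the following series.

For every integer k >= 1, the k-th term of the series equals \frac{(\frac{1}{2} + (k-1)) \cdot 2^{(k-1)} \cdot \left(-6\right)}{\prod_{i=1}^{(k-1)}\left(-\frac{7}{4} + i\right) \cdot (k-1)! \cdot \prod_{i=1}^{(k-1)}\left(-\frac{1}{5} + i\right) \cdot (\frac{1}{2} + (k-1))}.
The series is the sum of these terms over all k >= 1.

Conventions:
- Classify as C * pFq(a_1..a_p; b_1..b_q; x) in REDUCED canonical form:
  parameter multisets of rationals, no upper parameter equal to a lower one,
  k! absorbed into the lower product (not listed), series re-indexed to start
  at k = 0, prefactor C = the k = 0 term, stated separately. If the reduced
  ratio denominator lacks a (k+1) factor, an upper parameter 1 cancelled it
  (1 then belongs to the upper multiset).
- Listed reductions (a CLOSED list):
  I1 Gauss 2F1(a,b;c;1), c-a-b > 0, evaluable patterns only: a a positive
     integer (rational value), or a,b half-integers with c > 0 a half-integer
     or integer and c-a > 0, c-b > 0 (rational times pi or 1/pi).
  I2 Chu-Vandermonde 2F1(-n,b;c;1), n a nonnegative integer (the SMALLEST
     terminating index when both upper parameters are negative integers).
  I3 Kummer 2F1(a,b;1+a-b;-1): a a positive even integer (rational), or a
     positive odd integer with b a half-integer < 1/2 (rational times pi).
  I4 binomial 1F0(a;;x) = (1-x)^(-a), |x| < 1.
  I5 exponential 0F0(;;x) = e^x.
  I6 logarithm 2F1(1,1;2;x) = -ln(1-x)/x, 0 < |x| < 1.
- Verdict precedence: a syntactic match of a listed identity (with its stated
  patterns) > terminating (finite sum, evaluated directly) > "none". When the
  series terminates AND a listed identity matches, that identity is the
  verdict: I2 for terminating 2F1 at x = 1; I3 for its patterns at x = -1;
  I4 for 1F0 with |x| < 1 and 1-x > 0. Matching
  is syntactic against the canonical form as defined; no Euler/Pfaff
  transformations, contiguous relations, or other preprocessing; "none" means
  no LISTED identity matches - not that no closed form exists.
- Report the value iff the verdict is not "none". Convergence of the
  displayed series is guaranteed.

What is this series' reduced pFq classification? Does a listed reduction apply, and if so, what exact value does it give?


Classification (C = -6): 0F2 with upper {-}, lower {-\frac{3}{4}, \frac{4}{5}}, argument x = 2. Verdict: none. A 0F2 with upper {-} fits none of I1-I6 at x = 2; the sum runs forever.

First insight: x = 2 and the lower running product (C = -6) is a rising factorial.
Term ratio: r(k) = 2 * 1 / [(k-\frac{3}{4}) (k+\frac{4}{5}) (k+1)] - rational; roots negated = parameters, x = 2, C = -6.


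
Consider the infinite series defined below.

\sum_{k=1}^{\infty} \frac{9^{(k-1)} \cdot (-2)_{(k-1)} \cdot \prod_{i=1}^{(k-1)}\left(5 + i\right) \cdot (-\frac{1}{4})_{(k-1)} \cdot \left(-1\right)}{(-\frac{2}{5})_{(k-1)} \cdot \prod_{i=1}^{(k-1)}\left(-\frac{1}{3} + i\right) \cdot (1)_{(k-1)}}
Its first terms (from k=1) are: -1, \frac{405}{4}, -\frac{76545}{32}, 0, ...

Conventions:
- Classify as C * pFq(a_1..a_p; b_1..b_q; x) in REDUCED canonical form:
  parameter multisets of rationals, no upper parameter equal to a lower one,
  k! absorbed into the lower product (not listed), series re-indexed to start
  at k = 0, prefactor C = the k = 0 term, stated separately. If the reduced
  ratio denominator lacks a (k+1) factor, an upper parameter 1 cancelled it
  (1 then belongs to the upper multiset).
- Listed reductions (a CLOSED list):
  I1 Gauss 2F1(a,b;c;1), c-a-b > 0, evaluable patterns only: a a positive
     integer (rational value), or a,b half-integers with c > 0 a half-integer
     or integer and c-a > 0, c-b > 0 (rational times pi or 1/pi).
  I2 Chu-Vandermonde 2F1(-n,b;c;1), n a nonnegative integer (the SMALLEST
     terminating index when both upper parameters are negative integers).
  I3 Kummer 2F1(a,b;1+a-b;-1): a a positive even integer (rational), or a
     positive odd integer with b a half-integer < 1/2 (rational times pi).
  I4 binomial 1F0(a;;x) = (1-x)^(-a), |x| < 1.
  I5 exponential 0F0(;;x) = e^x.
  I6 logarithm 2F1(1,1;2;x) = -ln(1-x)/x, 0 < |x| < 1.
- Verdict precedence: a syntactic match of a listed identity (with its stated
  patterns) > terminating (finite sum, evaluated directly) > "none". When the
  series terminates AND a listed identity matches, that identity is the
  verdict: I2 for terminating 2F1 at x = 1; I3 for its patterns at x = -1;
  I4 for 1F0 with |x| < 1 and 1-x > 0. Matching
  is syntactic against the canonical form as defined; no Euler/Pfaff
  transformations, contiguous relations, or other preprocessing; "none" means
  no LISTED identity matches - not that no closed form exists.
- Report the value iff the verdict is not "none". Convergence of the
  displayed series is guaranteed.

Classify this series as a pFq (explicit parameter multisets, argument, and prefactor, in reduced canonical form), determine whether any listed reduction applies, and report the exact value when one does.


Canonical form: C = -1 times 3F2 with upper {-2, -\frac{1}{4}, 6}, lower {-\frac{2}{5}, \frac{2}{3}}, x = 9. Verdict: terminating. With -2 upstairs the series is a 3-term polynomial sum; evaluated term by term. Sum: -\frac{73337}{32}.

The tell: t_0 = -1 here, and (1)_k (C = -1) is k! itself.
Term ratio: r(k) = 9 * (k-2) (k-\frac{1}{4}) (k+6) / [(k-\frac{2}{5}) (k+\frac{2}{3}) (k+1)] - rational; roots negated = parameters, x = 9, C = -1.


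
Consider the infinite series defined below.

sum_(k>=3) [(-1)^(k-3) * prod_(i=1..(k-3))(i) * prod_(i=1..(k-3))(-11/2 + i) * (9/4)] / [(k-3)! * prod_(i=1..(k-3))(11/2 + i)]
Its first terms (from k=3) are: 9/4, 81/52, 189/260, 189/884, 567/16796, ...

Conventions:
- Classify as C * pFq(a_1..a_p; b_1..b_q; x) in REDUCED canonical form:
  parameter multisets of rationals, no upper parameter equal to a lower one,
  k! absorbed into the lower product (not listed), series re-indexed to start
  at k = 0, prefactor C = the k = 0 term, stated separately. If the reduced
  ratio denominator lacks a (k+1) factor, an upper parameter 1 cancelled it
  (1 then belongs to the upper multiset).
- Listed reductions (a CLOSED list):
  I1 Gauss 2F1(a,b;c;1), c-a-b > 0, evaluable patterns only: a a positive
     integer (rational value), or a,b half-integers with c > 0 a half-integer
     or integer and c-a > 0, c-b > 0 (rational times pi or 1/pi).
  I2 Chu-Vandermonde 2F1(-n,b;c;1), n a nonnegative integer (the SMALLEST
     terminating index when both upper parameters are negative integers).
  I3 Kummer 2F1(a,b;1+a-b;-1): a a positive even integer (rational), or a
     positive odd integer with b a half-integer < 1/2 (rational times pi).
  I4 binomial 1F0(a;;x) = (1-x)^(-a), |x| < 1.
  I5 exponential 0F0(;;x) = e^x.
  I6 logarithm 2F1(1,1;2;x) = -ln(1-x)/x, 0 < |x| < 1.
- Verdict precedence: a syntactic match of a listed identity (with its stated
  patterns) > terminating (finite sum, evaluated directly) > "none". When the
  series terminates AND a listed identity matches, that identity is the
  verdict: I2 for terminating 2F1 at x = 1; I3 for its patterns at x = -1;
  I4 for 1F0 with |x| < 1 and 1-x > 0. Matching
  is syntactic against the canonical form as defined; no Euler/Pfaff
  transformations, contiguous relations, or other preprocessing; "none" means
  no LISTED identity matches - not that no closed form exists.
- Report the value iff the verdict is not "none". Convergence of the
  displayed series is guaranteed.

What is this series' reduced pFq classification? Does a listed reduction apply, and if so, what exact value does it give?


The series (x = -1) is 2F1: upper {-9/2, 1}, lower {13/2}, prefactor 9/4. Verdict (x = -1): Kummer's theorem (I3) applies (x = -1; c = 13/2 equals 1+a-b for upper {-9/2, 1}: listed pattern). Value: (6237/4096) * pi.

Key observation: t_0 = 9/4 here, and the lower running product (prefactor 9/4) is a rising factorial.
Ratio: r(k) = (-1) * (k-9/2) (k+1) / [(k+13/2) (k+1)] - poly over poly, x = (-1) from leading terms; C = 9/4 at k = 0.


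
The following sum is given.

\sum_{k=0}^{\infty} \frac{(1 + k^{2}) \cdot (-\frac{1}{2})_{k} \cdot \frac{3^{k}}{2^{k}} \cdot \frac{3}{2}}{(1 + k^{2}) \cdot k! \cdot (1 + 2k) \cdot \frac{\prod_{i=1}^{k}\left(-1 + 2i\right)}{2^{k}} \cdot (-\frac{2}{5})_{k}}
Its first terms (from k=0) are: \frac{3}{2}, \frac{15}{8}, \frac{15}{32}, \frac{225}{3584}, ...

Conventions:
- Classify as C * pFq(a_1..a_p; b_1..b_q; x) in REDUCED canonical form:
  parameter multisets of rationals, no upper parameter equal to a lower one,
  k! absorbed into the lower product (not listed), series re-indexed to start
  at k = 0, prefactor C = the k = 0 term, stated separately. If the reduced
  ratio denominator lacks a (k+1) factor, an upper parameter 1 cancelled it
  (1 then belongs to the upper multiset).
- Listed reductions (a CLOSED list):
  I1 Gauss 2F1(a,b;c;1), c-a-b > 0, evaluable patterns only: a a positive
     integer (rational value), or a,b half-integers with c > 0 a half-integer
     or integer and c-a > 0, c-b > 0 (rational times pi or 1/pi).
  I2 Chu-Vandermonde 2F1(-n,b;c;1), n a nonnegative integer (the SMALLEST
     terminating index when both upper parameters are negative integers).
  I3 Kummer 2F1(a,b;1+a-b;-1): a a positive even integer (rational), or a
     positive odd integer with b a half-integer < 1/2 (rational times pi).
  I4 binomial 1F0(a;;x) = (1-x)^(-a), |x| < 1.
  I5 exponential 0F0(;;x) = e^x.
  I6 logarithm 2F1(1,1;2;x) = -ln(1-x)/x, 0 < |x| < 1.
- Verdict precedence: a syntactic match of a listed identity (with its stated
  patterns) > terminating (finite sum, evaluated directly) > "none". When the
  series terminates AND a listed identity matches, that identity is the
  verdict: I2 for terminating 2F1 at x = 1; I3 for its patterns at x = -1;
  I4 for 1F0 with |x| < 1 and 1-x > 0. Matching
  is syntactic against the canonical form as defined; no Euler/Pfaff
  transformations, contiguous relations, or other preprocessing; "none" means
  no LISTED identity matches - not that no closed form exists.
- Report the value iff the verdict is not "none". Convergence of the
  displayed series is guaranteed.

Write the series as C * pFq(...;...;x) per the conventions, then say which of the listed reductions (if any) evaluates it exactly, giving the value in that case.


Key step: t_0 being \frac{3}{2}, the lower (2k+1) factor (C = 3/2) shifts a half-integer Pochhammer.
Term ratio: r(k) = \frac{3}{2} * (k-\frac{1}{2}) / [(k-\frac{2}{5}) (k+\frac{3}{2}) (k+1)] - rational; roots negated = parameters, x = \frac{3}{2}, C = \frac{3}{2}.

This is \frac{3}{2} * 1F2(-\frac{1}{2}; -\frac{2}{5}, \frac{3}{2}; \frac{3}{2}) in reduced canonical form. Verdict: none. Every listed pattern misses the 1F2 form at \frac{3}{2}, upper {-\frac{1}{2}}.


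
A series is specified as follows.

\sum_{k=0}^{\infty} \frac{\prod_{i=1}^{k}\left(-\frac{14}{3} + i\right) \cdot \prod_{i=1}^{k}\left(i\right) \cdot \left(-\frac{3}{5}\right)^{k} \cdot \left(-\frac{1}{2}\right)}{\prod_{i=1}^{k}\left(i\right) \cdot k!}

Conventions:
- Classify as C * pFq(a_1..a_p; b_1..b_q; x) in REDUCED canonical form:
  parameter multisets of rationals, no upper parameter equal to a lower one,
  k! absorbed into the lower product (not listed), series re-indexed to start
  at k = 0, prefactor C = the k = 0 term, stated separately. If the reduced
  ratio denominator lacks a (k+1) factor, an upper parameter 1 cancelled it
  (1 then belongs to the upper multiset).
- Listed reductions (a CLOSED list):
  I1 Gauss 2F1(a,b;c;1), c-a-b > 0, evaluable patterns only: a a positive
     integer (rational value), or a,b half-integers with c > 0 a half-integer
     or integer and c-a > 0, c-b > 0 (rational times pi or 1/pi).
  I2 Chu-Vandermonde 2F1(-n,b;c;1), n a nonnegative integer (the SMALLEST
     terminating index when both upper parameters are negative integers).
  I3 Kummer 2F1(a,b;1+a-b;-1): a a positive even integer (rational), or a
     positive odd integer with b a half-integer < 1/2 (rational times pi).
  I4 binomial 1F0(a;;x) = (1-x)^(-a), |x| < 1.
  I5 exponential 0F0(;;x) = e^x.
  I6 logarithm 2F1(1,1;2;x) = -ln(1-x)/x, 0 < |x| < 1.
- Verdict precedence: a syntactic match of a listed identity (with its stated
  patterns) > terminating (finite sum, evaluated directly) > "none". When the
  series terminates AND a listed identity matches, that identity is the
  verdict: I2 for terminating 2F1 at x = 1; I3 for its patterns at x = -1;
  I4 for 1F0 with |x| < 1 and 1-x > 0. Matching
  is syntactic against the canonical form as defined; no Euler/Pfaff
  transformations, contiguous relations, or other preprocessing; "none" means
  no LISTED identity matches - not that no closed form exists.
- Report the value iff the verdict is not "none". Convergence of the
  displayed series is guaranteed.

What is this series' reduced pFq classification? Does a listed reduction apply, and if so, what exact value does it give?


This is -\frac{1}{2} * 1F0(-\frac{11}{3}; -; -\frac{3}{5}) in reduced canonical form. Verdict: this is binomial (I4) (the 1F0 binomial series: exponent 11/3, x = -\frac{3}{5}). Exact value: \left(-\frac{1}{2}\right) \cdot \left(\frac{8}{5}\right)^{\frac{11}{3}}.

Key observation: t_0 being -\frac{1}{2}, the running product (C = -1/2) telescopes to a rising factorial.
Consecutive-term ratio: r(k) = -\frac{3}{5} * (k-\frac{11}{3}) / [(k+1)] - rational in k, leading ratio -\frac{3}{5}; with t_0 = -\frac{1}{2}, classification follows.


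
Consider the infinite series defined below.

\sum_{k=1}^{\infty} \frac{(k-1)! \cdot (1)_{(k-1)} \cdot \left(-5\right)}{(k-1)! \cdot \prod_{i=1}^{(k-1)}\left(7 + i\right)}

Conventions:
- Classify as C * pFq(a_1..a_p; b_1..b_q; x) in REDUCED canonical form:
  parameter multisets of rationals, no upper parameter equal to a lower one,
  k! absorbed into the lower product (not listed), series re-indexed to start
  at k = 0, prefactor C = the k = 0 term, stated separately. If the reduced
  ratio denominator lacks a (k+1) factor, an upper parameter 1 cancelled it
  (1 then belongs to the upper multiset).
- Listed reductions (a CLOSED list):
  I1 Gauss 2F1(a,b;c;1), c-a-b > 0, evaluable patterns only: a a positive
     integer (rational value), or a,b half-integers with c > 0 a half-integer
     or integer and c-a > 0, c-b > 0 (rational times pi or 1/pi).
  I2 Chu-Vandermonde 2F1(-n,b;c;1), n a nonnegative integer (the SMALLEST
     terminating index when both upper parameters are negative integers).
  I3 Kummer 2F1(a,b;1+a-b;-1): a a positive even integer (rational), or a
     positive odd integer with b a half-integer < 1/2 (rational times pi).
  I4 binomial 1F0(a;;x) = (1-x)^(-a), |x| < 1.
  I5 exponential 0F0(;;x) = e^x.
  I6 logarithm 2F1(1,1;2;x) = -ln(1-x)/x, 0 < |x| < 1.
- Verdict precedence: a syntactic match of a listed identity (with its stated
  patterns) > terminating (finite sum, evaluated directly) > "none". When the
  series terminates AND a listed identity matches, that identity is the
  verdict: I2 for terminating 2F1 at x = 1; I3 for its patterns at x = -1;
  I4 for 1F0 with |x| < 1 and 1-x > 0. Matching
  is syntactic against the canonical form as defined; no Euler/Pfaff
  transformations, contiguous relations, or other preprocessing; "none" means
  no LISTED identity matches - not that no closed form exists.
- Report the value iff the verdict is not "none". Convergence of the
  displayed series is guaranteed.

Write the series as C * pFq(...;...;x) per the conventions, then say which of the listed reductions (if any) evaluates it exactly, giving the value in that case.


Reduced: x = 1, 2F1, upper = {1, 1}, lower = {8}, C = -5. Verdict: this is the Gauss summation I1 (x = 1: the Gamma ratio telescopes since c-a-b = 6 > 0 and a = 1 in Z>0). Hence: -\frac{35}{6}.

Key observation: x = 1 and the lower running product (C = -5, x = 1) is a rising factorial.
Ratio: r(k) = 1 * (k+1) (k+1) / [(k+8) (k+1)] ; factor over Q: parameters, x = 1, and C = -5.


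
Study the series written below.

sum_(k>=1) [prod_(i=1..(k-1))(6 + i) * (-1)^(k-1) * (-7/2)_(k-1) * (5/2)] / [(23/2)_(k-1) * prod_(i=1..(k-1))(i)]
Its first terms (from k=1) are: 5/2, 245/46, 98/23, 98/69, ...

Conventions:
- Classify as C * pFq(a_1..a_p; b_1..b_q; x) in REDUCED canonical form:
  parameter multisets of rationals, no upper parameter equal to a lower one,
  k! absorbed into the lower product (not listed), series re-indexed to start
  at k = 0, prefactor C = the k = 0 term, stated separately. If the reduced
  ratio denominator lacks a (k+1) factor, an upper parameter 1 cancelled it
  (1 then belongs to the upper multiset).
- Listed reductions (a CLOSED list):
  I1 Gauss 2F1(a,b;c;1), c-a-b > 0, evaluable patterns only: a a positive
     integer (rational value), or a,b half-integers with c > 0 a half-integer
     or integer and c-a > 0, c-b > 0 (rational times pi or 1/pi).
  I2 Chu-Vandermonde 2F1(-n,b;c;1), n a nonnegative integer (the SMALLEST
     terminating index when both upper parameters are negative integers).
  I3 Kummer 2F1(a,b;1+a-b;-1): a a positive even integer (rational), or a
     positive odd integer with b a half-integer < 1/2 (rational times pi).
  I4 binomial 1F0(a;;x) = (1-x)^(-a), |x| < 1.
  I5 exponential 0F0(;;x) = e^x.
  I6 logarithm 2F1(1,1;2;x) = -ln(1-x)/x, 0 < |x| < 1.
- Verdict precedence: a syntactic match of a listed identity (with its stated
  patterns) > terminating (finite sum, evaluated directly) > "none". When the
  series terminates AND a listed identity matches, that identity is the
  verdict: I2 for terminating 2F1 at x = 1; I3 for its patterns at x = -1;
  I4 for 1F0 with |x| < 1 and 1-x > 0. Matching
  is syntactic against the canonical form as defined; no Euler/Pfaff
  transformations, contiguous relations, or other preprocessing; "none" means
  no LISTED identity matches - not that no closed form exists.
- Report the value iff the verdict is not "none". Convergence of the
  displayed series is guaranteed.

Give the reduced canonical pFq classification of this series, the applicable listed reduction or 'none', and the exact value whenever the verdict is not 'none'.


Classification (C = 5/2): 2F1 with upper {-7/2, 7}, lower {23/2}, argument x = -1. Verdict: Kummer (I3) applies (x = -1; c = 23/2 equals 1+a-b for upper {-7/2, 7}: listed pattern). Sum: (72747675/16777216) * pi.

Key observation: from the first term 5/2: the product of the first k integers (prefactor 5/2) is k!.
Ratio: r(k) = (-1) * (k-7/2) (k+7) / [(k+23/2) (k+1)] - rational in k, leading ratio (-1); with t_0 = 5/2, classification follows.


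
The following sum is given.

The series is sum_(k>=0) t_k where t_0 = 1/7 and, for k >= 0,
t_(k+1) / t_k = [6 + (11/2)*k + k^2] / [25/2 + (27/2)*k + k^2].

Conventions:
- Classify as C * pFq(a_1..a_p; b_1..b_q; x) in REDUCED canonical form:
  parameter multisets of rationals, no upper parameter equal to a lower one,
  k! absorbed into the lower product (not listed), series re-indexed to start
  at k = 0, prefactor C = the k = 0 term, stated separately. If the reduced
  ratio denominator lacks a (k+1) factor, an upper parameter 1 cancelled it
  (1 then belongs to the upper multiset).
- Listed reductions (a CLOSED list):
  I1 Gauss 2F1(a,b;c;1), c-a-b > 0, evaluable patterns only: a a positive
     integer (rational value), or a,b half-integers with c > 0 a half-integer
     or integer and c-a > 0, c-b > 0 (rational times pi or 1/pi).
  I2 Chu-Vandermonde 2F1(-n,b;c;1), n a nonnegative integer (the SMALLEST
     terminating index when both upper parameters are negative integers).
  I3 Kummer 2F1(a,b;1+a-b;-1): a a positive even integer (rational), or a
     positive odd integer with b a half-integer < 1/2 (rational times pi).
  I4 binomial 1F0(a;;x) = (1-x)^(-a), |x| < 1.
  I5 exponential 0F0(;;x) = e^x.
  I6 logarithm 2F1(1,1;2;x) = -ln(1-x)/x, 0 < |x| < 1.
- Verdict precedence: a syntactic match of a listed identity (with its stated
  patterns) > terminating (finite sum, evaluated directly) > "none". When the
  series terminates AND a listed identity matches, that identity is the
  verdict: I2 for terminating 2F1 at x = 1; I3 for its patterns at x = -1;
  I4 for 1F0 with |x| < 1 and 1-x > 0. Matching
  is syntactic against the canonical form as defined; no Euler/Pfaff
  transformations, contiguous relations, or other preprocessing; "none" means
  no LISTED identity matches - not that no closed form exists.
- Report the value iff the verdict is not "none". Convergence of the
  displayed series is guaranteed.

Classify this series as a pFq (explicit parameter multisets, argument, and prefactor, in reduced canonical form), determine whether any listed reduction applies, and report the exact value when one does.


First insight: t_0 being 1/7, the expanded ratio factors over Q; C = 1/7, roots give parameters.
Adjacent-term ratio: r(k) = 1 * (k+3/2) (k+4) / [(k+25/2) (k+1)] - poly over poly, x = 1 from leading terms; C = 1/7 at k = 0.

Classification (C = 1/7): 2F1 with upper {3/2, 4}, lower {25/2}, argument x = 1. Verdict: this is the Gauss summation I1 (x = 1: the Gamma ratio telescopes since c-a-b = 7 > 0 and a = 4 in Z>0). Hence: 7429/26880.


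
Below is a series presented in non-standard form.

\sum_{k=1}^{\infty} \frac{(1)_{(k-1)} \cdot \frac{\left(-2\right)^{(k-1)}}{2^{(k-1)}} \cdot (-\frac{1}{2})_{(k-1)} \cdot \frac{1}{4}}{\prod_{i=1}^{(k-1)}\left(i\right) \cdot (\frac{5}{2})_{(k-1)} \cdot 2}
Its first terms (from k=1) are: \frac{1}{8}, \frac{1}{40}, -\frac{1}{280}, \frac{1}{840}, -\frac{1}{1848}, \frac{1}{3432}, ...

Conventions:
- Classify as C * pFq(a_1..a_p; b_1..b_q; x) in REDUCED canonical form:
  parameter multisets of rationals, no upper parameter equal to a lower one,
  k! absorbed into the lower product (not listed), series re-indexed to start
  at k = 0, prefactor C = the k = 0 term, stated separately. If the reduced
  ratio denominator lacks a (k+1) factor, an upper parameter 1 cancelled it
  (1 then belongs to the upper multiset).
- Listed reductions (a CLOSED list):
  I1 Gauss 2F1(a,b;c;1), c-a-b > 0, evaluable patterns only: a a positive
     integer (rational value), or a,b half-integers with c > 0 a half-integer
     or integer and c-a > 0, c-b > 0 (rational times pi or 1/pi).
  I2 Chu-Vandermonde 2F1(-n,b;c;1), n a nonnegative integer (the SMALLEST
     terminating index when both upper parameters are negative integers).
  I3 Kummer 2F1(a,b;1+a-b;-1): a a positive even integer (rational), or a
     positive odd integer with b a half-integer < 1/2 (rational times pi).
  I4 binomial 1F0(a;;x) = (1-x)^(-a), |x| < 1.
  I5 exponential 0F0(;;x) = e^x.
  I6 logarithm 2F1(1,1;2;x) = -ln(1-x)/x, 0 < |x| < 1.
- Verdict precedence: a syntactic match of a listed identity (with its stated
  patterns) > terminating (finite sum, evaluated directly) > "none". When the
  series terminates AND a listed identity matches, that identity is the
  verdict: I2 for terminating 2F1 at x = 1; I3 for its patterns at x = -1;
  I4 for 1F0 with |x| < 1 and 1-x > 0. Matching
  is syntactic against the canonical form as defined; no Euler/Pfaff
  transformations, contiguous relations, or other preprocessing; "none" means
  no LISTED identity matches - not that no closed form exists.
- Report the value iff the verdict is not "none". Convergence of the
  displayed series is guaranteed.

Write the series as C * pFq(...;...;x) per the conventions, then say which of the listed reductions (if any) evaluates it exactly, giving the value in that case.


Prefactor \frac{1}{8}, argument -1: 2F1 with upper {-\frac{1}{2}, 1} over lower {\frac{5}{2}}. Verdict at x = -1: Kummer's theorem (I3) matches (x = -1; c = \frac{5}{2} equals 1+a-b for upper {-\frac{1}{2}, 1}: listed pattern). Its exact value is \frac{3}{64} \cdot \pi.

The tell: with t_0 = \frac{1}{8}, the constant factors (C = 1/8) combine into one prefactor.
Ratio: r(k) = -1 * (k-\frac{1}{2}) (k+1) / [(k+\frac{5}{2}) (k+1)] ; factor over Q: parameters, x = -1, and C = \frac{1}{8}.


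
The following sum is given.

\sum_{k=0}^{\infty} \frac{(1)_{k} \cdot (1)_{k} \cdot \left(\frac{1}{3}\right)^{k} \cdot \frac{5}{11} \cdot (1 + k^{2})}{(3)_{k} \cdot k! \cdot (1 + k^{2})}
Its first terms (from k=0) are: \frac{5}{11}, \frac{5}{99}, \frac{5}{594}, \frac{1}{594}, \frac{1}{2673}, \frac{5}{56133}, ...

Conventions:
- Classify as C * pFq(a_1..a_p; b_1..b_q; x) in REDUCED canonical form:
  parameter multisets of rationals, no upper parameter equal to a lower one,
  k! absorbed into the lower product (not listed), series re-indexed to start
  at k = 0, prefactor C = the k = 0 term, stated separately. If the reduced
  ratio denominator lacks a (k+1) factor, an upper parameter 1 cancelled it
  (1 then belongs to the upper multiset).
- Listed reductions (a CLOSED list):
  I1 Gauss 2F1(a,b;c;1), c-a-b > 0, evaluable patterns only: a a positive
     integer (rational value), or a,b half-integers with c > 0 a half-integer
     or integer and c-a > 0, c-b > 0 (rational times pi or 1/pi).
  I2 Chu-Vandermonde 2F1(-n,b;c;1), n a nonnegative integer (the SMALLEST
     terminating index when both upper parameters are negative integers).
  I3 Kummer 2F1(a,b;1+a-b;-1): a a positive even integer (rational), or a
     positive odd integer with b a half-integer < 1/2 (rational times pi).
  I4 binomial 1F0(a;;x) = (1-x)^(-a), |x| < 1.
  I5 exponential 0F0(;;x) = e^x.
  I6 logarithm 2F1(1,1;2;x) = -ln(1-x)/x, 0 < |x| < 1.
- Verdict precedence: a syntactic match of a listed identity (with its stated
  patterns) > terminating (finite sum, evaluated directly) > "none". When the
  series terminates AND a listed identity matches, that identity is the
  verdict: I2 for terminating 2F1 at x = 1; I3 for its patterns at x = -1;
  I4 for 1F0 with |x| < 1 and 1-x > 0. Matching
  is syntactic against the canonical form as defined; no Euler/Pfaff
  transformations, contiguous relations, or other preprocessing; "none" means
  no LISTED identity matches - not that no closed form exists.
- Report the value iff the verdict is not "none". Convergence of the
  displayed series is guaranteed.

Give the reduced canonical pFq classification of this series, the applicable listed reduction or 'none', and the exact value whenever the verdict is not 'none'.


This is \frac{5}{11} * 2F1(1, 1; 3; \frac{1}{3}) in reduced canonical form. Verdict: none (x = \frac{1}{3}): each listed identity misses the multisets {1, 1} ; {3}.

Structural cue: from the first term \frac{5}{11}: the factor k^2 + 1 cancels (top and bottom), leaving C = 5/11.
Ratio: r(k) = \frac{1}{3} * (k+1) (k+1) / [(k+3) (k+1)] - rational; roots negated = parameters, x = \frac{1}{3}, C = \frac{5}{11}.


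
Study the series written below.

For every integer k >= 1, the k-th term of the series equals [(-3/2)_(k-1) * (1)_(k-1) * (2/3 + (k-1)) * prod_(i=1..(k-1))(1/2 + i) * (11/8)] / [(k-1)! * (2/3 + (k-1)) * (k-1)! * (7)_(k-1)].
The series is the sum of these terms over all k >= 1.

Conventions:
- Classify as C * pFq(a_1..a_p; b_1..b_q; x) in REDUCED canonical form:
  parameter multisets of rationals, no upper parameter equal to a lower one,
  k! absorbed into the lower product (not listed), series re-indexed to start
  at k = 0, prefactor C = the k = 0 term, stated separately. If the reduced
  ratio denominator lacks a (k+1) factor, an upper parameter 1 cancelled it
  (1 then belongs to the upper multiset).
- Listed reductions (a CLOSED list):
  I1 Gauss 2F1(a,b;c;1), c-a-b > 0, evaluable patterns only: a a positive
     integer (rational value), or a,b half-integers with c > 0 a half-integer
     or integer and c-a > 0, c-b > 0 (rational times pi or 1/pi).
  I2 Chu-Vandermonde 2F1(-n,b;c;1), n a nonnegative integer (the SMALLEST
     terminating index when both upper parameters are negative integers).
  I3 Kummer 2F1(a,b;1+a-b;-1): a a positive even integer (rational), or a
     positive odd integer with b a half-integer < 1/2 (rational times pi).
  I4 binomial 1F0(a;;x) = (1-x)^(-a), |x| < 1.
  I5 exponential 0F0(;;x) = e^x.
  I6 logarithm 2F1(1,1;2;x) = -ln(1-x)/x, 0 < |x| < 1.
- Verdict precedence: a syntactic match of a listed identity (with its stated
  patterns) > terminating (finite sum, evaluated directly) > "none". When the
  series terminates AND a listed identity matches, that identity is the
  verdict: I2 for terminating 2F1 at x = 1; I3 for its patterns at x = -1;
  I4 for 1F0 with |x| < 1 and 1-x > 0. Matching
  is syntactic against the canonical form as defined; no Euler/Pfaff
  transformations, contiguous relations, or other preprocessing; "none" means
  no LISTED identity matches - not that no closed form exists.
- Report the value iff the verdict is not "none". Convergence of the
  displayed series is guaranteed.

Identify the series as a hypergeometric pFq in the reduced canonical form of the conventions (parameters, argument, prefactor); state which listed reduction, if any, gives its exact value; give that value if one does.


At argument 1: a 2F1 with upper {-3/2, 3/2}, lower {7}, scaled by C = 11/8. Verdict: Gauss's theorem I1 (half-integer case) matches (x = 1; upper {-3/2, 3/2} half-integers, c = 7 in the evaluable pattern). Hence: (262144/85995) / pi.

First insight: t_0 being 11/8, the denominator's factorial ratio (C = 11/8, x = 1) is a lower Pochhammer.
Term ratio: r(k) = 1 * (k-3/2) (k+3/2) / [(k+7) (k+1)] - rational in k, leading ratio 1; with t_0 = 11/8, classification follows.


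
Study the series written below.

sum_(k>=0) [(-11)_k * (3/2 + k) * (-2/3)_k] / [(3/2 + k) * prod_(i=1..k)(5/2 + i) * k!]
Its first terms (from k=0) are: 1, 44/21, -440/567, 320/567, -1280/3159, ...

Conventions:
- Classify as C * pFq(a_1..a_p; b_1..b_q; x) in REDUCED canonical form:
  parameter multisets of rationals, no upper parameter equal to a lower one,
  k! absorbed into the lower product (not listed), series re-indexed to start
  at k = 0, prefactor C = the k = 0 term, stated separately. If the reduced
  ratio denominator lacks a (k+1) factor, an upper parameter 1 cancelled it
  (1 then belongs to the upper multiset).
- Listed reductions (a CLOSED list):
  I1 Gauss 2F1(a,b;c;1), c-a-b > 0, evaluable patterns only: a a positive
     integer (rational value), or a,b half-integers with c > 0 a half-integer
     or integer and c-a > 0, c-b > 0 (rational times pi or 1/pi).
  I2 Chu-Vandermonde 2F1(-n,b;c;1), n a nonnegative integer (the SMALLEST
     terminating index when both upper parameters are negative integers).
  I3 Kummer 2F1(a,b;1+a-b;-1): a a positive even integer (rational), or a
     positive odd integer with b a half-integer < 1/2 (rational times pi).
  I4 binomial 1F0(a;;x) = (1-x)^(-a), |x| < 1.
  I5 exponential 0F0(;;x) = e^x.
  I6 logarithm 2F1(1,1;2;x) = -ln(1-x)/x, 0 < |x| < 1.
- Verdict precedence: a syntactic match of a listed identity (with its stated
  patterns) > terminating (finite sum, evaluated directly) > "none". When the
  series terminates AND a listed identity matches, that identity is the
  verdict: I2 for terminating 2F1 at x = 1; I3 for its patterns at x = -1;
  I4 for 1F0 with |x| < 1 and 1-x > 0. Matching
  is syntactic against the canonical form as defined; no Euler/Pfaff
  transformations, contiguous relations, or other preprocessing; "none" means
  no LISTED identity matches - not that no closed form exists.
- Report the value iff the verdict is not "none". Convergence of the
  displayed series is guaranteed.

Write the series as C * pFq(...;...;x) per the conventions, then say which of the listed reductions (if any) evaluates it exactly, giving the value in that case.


Structural cue: from the first term 1: the lower running product (C = 1) is a rising factorial.
Adjacent-term ratio: r(k) = 1 * (k-11) (k-2/3) / [(k+7/2) (k+1)] - rational; roots negated = parameters, x = 1, C = 1.

At argument 1: a 2F1 with upper {-11, -2/3}, lower {7/2}, scaled by C = 1. Verdict: Vandermonde's identity (I2) matches (terminating 2F1 at x = 1 with n = 11, b = -2/3, c = 7/2). Sum: 5812413020045/2200935798009.


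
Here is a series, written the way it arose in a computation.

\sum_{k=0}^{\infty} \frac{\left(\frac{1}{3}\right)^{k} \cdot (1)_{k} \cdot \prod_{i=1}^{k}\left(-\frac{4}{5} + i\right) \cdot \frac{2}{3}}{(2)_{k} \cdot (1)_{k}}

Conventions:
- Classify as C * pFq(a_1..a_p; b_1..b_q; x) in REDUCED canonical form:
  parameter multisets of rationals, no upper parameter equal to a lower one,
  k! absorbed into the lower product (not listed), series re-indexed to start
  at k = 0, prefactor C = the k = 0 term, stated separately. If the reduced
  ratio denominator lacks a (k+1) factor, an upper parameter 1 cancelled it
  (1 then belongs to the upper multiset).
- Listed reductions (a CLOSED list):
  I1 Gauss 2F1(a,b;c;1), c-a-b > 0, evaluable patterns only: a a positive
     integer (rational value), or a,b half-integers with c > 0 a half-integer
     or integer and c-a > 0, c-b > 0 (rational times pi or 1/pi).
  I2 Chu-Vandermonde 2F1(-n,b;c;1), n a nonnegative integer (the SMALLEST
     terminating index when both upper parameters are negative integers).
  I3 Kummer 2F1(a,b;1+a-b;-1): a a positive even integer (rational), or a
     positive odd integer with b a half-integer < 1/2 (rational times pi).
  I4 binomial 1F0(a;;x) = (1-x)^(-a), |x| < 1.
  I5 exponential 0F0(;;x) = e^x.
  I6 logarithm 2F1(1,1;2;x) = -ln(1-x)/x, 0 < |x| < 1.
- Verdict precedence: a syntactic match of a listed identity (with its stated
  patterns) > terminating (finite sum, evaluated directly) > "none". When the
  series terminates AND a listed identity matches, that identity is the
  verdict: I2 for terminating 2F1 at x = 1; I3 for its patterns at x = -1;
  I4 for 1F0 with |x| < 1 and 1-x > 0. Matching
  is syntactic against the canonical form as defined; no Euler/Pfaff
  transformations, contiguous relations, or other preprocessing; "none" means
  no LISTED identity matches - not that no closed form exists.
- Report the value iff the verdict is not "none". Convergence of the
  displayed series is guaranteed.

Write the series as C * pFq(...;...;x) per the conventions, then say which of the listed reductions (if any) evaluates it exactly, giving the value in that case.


With C = \frac{2}{3}: the canonical form is 2F1(\frac{1}{5}, 1; 2; \frac{1}{3}). Verdict: none (x = \frac{1}{3}): each listed identity misses the multisets {\frac{1}{5}, 1} ; {2}.

Structural cue: with t_0 = \frac{2}{3}, (1)_k (prefactor 2/3) is k! itself.
Adjacent-term ratio: r(k) = \frac{1}{3} * (k+\frac{1}{5}) (k+1) / [(k+2) (k+1)] ; factor over Q: parameters, x = \frac{1}{3}, and C = \frac{2}{3}.


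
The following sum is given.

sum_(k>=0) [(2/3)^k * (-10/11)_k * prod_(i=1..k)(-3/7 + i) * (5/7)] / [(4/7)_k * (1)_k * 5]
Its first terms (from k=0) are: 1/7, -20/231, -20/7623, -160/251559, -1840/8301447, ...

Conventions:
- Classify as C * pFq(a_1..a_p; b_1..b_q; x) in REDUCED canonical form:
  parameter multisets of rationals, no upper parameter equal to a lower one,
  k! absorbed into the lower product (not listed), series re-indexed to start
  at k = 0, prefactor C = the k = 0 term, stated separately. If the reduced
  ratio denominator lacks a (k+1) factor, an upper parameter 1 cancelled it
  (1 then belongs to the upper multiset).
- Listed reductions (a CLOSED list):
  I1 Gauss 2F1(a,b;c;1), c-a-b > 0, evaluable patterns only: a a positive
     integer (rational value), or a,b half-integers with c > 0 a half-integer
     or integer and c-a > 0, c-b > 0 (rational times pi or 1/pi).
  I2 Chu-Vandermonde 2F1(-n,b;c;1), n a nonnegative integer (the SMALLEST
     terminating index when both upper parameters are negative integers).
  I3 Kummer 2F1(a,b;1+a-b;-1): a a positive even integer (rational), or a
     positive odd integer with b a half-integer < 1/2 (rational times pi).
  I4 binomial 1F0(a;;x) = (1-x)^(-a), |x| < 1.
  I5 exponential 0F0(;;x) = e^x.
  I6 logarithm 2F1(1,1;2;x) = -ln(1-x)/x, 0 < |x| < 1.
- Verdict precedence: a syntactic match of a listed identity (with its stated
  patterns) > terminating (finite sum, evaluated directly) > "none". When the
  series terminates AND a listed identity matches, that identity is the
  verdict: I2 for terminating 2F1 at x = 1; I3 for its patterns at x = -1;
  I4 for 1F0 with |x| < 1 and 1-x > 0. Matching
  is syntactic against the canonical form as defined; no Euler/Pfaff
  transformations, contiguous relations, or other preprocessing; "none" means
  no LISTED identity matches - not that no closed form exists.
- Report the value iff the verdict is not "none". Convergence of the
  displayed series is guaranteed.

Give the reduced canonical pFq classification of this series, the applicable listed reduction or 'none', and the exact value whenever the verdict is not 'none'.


The tell: with t_0 = 1/7, (1)_k (prefactor 1/7) is k! itself.
Consecutive-term ratio: r(k) = (2/3) * (k-10/11) / [(k+1)] - rational in k, leading ratio (2/3); with t_0 = 1/7, classification follows.

x = 2/3 here; the reduced form reads 1F0, upper {-10/11}, lower {-}, C = 1/7. Verdict: the binomial series (I4) matches (the 1F0 binomial series: exponent 10/11, x = 2/3). Value: (1/7) * (1/3)^(10/11).


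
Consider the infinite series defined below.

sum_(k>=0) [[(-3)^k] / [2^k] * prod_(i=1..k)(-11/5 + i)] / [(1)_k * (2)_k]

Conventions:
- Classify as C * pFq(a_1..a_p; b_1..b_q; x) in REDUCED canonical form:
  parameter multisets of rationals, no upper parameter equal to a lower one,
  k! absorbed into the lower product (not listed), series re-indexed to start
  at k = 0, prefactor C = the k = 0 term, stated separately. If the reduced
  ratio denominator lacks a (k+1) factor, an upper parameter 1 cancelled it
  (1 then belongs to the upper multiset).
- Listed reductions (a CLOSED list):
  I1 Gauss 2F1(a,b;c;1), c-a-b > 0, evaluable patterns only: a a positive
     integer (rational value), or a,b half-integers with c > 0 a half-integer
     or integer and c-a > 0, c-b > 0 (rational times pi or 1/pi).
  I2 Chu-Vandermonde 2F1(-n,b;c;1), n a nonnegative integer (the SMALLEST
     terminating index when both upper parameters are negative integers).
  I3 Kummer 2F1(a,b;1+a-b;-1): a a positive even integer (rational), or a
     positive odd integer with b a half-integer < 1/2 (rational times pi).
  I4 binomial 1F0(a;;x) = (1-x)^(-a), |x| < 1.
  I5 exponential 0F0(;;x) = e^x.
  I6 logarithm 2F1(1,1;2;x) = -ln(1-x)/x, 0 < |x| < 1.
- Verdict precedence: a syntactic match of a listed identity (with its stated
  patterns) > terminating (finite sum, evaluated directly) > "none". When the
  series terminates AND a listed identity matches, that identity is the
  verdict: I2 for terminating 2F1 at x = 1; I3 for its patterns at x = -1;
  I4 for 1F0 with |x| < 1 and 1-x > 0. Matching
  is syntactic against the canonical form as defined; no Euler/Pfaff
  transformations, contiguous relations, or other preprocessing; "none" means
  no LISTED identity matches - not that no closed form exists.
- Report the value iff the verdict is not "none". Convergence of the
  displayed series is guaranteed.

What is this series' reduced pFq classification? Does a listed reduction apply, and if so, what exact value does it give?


Reduced: x = -3/2, 1F1, upper = {-6/5}, lower = {2}, C = 1. Verdict: none here - no I1-I6 shape fits x = -3/2 with lower {2}.

Key observation: from the first term 1: the two geometric factors (C = 1) combine into one argument.
Term ratio: r(k) = (-3/2) * (k-6/5) / [(k+2) (k+1)] ; factor over Q: parameters, x = (-3/2), and C = 1.
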